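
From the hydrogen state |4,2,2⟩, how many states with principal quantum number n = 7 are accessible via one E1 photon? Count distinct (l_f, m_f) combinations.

4

E1 requires Δl = ±1, so l_f ∈ {1, 3}; with 0 ≤ l_f ≤ n_f−1 = 6, the allowed l_f values are {1, 3}.
For l_f = 1: m_f ∈ {m_i−1, m_i, m_i+1} ∩ [−1, 1] = {1} → 1 state.
For l_f = 3: m_f ∈ {m_i−1, m_i, m_i+1} ∩ [−3, 3] = {1, 2, 3} → 3 states.
Total: 4.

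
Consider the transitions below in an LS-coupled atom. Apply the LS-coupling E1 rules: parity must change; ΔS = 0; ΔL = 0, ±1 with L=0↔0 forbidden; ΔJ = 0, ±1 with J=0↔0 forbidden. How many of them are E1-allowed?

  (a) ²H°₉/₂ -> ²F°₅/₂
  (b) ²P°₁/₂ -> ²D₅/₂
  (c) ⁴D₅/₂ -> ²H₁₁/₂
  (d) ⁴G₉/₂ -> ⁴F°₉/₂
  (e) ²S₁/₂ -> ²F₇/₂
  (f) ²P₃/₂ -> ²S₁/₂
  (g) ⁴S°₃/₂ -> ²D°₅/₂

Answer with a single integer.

(a) forbidden (parity, ΔL, ΔJ fail)
(b) forbidden (ΔJ fails)
(c) forbidden (parity, ΔS, ΔL, ΔJ fail)
(d) allowed
(e) forbidden (parity, ΔL, ΔJ fail)
(f) forbidden (parity fails)
(g) forbidden (parity, ΔS, ΔL fail)
Total allowed: 1 of 7.

1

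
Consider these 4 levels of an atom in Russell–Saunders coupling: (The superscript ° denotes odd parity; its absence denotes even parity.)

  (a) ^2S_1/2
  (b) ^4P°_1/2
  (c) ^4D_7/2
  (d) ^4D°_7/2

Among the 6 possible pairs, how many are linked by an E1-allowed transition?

(a)–(b): forbidden (ΔS).
(a)–(c): forbidden (parity, ΔS, ΔL, ΔJ).
(a)–(d): forbidden (ΔS, ΔL, ΔJ).
(b)–(c): forbidden (ΔJ).
(b)–(d): forbidden (parity, ΔJ).
(c)–(d): allowed.
Allowed pairs: 1 of 6.

1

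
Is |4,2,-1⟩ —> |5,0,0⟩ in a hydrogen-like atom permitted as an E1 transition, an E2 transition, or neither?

Δl = 0 − 2 = -2; l_i + l_f = 2.
Δm_l = +1.
E1 (Δl = ±1, |Δm_l| ≤ 1): not satisfied.
E2 (Δl = 0,±2, l_i+l_f ≥ 2, |Δm_l| ≤ 2): satisfied.

E2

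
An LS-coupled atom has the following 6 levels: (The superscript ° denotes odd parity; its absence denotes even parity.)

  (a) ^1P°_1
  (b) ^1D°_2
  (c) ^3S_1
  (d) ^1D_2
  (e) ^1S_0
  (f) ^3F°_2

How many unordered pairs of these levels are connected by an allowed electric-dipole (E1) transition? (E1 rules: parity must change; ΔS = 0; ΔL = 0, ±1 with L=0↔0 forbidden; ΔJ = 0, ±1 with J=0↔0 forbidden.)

(a)–(b): forbidden (parity).
(a)–(c): forbidden (ΔS).
(a)–(d): allowed.
(a)–(e): allowed.
(a)–(f): forbidden (parity, ΔS, ΔL).
(b)–(c): forbidden (ΔS, ΔL).
(b)–(d): allowed.
(b)–(e): forbidden (ΔL, ΔJ).
(b)–(f): forbidden (parity, ΔS).
(c)–(d): forbidden (parity, ΔS, ΔL).
(c)–(e): forbidden (parity, ΔS, ΔL).
(c)–(f): forbidden (ΔL).
(d)–(e): forbidden (parity, ΔL, ΔJ).
(d)–(f): forbidden (ΔS).
(e)–(f): forbidden (ΔS, ΔL, ΔJ).
Allowed pairs: 3 of 15.

3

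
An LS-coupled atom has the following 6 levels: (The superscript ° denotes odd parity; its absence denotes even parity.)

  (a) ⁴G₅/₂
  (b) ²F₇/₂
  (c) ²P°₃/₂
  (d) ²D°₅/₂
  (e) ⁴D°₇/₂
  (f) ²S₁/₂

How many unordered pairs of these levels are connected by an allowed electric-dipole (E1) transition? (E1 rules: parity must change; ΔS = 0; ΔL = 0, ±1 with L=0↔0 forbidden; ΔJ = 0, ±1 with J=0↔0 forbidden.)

(a)–(b): forbidden (parity, ΔS).
(a)–(c): forbidden (ΔS, ΔL).
(a)–(d): forbidden (ΔS, ΔL).
(a)–(e): forbidden (ΔL).
(a)–(f): forbidden (parity, ΔS, ΔL, ΔJ).
(b)–(c): forbidden (ΔL, ΔJ).
(b)–(d): allowed.
(b)–(e): forbidden (ΔS).
(b)–(f): forbidden (parity, ΔL, ΔJ).
(c)–(d): forbidden (parity).
(c)–(e): forbidden (parity, ΔS, ΔJ).
(c)–(f): allowed.
(d)–(e): forbidden (parity, ΔS).
(d)–(f): forbidden (ΔL, ΔJ).
(e)–(f): forbidden (ΔS, ΔL, ΔJ).
Allowed pairs: 2 of 15.

2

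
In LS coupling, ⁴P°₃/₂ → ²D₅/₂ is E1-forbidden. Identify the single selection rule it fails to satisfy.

the ΔS = 0 rule

Reading off the term symbols: S 3/2→1/2, L 1→2, J 3/2→5/2, parity odd→even.
Parity must change: odd → even — satisfied.
ΔS = 0: S: 3/2 → 1/2 — violated.
ΔL = 0, ±1 (not L=0↔0): L: 1 → 2, ΔL = +1 — satisfied.
ΔJ = 0, ±1 (not J=0↔0): J: 3/2 → 5/2, ΔJ = +1 — satisfied.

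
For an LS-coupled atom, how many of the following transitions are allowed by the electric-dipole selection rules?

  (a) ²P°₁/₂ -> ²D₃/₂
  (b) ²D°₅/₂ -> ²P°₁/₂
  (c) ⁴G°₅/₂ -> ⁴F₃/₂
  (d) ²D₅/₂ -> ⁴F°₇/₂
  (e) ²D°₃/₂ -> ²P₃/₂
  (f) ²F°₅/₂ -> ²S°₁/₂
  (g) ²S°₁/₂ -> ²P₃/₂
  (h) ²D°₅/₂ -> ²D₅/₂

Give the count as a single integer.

5

(a) allowed
(b) forbidden (parity, ΔJ fail)
(c) allowed
(d) forbidden (ΔS fails)
(e) allowed
(f) forbidden (parity, ΔL, ΔJ fail)
(g) allowed
(h) allowed
Total allowed: 5 of 8.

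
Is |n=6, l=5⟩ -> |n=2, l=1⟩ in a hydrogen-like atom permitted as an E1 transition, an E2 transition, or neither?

neither

Δl = 1 − 5 = -4; l_i + l_f = 6.
E1 (Δl = ±1): not satisfied.
E2 (Δl = 0,±2, l_i+l_f ≥ 2): not satisfied.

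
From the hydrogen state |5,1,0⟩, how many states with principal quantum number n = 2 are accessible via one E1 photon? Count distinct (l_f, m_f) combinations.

E1 requires Δl = ±1, so l_f ∈ {0, 2}; with 0 ≤ l_f ≤ n_f−1 = 1, the allowed l_f values are {0}.
For l_f = 0: m_f ∈ {m_i−1, m_i, m_i+1} ∩ [−0, 0] = {0} → 1 state.
Total: 1.

1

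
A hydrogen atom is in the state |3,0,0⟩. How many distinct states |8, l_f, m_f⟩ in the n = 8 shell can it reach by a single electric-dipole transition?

E1 requires Δl = ±1, so l_f ∈ {-1, 1}; with 0 ≤ l_f ≤ n_f−1 = 7, the allowed l_f values are {1}.
For l_f = 1: m_f ∈ {m_i−1, m_i, m_i+1} ∩ [−1, 1] = {-1, 0, 1} → 3 states.
Total: 3.

3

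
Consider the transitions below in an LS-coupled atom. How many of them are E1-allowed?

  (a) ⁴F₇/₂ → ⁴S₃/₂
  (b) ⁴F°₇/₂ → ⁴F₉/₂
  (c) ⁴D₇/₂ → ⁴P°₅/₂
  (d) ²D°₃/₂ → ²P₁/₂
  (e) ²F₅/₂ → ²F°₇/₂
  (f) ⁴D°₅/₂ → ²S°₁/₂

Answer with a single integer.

4

(a) forbidden (parity, ΔL, ΔJ fail)
(b) allowed
(c) allowed
(d) allowed
(e) allowed
(f) forbidden (parity, ΔS, ΔL, ΔJ fail)
Total allowed: 4 of 6.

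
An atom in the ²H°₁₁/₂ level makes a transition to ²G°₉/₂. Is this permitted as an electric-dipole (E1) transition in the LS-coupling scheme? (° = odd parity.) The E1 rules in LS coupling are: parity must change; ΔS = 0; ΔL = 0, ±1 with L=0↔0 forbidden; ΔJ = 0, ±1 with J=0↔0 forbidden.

Parity must change: odd → odd — violated.
ΔS = 0: S: 1/2 → 1/2 — satisfied.
ΔL = 0, ±1 (not L=0↔0): L: 5 → 4, ΔL = -1 — satisfied.
ΔJ = 0, ±1 (not J=0↔0): J: 11/2 → 9/2, ΔJ = -1 — satisfied.
Rule(s) violated: parity.

forbidden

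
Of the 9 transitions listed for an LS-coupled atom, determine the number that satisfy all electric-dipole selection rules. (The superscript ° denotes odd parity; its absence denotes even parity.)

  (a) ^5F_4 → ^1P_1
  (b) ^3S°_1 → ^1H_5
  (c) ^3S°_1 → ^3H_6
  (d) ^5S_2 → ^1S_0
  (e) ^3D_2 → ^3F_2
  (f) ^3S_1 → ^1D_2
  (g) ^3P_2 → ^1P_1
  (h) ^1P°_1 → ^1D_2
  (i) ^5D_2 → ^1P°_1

(a) forbidden (parity, ΔS, ΔL, ΔJ fail)
(b) forbidden (ΔS, ΔL, ΔJ fail)
(c) forbidden (ΔL, ΔJ fail)
(d) forbidden (parity, ΔS, ΔL, ΔJ fail)
(e) forbidden (parity fails)
(f) forbidden (parity, ΔS, ΔL fail)
(g) forbidden (parity, ΔS fail)
(h) allowed
(i) forbidden (ΔS fails)
Total allowed: 1 of 9.

1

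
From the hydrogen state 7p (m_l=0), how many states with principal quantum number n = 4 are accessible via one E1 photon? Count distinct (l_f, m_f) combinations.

E1 requires Δl = ±1, so l_f ∈ {0, 2}; with 0 ≤ l_f ≤ n_f−1 = 3, the allowed l_f values are {0, 2}.
For l_f = 0: m_f ∈ {m_i−1, m_i, m_i+1} ∩ [−0, 0] = {0} → 1 state.
For l_f = 2: m_f ∈ {m_i−1, m_i, m_i+1} ∩ [−2, 2] = {-1, 0, 1} → 3 states.
Total: 4.

4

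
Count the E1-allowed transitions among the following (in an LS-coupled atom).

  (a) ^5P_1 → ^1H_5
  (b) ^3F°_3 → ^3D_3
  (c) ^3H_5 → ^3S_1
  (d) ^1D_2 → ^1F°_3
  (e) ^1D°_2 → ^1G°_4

(a) forbidden (parity, ΔS, ΔL, ΔJ fail)
(b) allowed
(c) forbidden (parity, ΔL, ΔJ fail)
(d) allowed
(e) forbidden (parity, ΔL, ΔJ fail)
Total allowed: 2 of 5.

2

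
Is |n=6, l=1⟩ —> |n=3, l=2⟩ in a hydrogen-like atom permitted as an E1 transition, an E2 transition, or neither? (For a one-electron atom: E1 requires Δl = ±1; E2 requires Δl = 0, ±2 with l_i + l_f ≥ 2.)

Δl = 2 − 1 = +1; l_i + l_f = 3.
E1 (Δl = ±1): satisfied.
E2 (Δl = 0,±2, l_i+l_f ≥ 2): not satisfied.

E1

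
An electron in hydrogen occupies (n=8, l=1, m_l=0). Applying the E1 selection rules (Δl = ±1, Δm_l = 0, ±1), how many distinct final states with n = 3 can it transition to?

E1 requires Δl = ±1, so l_f ∈ {0, 2}; with 0 ≤ l_f ≤ n_f−1 = 2, the allowed l_f values are {0, 2}.
For l_f = 0: m_f ∈ {m_i−1, m_i, m_i+1} ∩ [−0, 0] = {0} → 1 state.
For l_f = 2: m_f ∈ {m_i−1, m_i, m_i+1} ∩ [−2, 2] = {-1, 0, 1} → 3 states.
Total: 4.

4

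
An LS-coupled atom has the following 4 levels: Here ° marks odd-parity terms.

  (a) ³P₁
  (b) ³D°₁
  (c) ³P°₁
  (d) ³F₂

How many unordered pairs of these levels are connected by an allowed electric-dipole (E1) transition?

(a)–(b): allowed.
(a)–(c): allowed.
(a)–(d): forbidden (parity, ΔL).
(b)–(c): forbidden (parity).
(b)–(d): allowed.
(c)–(d): forbidden (ΔL).
Allowed pairs: 3 of 6.

3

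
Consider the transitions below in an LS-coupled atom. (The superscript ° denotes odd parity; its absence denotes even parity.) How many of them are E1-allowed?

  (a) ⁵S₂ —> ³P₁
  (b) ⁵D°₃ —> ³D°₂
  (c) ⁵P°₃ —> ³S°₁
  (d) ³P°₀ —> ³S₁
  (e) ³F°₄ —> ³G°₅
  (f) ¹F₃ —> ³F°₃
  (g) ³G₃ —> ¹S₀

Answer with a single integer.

1

(a) forbidden (parity, ΔS fail)
(b) forbidden (parity, ΔS fail)
(c) forbidden (parity, ΔS, ΔJ fail)
(d) allowed
(e) forbidden (parity fails)
(f) forbidden (ΔS fails)
(g) forbidden (parity, ΔS, ΔL, ΔJ fail)
Total allowed: 1 of 7.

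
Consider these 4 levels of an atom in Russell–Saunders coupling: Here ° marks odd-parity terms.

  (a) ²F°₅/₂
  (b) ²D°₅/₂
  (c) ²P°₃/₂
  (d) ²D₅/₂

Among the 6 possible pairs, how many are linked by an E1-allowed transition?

(a)–(b): forbidden (parity).
(a)–(c): forbidden (parity, ΔL).
(a)–(d): allowed.
(b)–(c): forbidden (parity).
(b)–(d): allowed.
(c)–(d): allowed.
Allowed pairs: 3 of 6.

3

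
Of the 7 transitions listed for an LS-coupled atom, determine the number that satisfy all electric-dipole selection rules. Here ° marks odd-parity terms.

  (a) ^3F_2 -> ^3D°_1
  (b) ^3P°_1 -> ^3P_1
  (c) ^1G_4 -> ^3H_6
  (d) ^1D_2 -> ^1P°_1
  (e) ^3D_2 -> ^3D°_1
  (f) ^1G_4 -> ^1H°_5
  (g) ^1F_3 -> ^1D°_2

6

(a) allowed
(b) allowed
(c) forbidden (parity, ΔS, ΔJ fail)
(d) allowed
(e) allowed
(f) allowed
(g) allowed
Total allowed: 6 of 7.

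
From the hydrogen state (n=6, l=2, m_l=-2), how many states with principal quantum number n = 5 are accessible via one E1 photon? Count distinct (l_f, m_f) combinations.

4

E1 requires Δl = ±1, so l_f ∈ {1, 3}; with 0 ≤ l_f ≤ n_f−1 = 4, the allowed l_f values are {1, 3}.
For l_f = 1: m_f ∈ {m_i−1, m_i, m_i+1} ∩ [−1, 1] = {-1} → 1 state.
For l_f = 3: m_f ∈ {m_i−1, m_i, m_i+1} ∩ [−3, 3] = {-3, -2, -1} → 3 states.
Total: 4.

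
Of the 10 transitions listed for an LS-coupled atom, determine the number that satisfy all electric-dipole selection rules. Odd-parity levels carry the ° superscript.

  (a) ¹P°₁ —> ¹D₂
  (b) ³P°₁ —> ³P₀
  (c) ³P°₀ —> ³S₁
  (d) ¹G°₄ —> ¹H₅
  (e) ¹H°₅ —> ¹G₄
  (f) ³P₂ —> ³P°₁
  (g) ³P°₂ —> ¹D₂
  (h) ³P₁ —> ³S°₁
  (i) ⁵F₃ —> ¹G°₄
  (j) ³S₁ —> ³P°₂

8

(a) allowed
(b) allowed
(c) allowed
(d) allowed
(e) allowed
(f) allowed
(g) forbidden (ΔS fails)
(h) allowed
(i) forbidden (ΔS fails)
(j) allowed
Total allowed: 8 of 10.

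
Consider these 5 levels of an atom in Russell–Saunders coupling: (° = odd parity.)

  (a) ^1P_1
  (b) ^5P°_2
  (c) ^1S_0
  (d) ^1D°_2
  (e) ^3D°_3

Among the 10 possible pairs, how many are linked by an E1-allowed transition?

1

(a)–(b): forbidden (ΔS).
(a)–(c): forbidden (parity).
(a)–(d): allowed.
(a)–(e): forbidden (ΔS, ΔJ).
(b)–(c): forbidden (ΔS, ΔJ).
(b)–(d): forbidden (parity, ΔS).
(b)–(e): forbidden (parity, ΔS).
(c)–(d): forbidden (ΔL, ΔJ).
(c)–(e): forbidden (ΔS, ΔL, ΔJ).
(d)–(e): forbidden (parity, ΔS).
Allowed pairs: 1 of 10.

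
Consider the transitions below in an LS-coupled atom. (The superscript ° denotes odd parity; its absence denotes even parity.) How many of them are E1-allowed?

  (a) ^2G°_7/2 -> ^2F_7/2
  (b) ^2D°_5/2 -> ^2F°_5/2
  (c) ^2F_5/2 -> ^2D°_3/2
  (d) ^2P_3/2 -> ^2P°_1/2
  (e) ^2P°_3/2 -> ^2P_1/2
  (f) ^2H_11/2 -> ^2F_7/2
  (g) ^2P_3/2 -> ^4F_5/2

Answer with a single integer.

(a) allowed
(b) forbidden (parity fails)
(c) allowed
(d) allowed
(e) allowed
(f) forbidden (parity, ΔL, ΔJ fail)
(g) forbidden (parity, ΔS, ΔL fail)
Total allowed: 4 of 7.

4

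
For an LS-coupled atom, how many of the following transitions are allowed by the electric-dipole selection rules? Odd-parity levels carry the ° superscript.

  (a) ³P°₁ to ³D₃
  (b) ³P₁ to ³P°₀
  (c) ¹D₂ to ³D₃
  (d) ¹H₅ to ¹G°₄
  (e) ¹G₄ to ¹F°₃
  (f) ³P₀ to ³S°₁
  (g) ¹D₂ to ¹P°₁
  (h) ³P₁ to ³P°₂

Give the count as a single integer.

6

(a) forbidden (ΔJ fails)
(b) allowed
(c) forbidden (parity, ΔS fail)
(d) allowed
(e) allowed
(f) allowed
(g) allowed
(h) allowed
Total allowed: 6 of 8.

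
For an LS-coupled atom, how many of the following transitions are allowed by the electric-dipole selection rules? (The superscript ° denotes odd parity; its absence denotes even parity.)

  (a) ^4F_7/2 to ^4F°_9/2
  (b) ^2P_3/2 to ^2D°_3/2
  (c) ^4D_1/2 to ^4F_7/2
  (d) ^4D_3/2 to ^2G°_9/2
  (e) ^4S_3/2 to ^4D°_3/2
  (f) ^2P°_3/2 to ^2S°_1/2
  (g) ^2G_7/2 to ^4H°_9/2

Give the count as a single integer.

2

(a) allowed
(b) allowed
(c) forbidden (parity, ΔJ fail)
(d) forbidden (ΔS, ΔL, ΔJ fail)
(e) forbidden (ΔL fails)
(f) forbidden (parity fails)
(g) forbidden (ΔS fails)
Total allowed: 2 of 7.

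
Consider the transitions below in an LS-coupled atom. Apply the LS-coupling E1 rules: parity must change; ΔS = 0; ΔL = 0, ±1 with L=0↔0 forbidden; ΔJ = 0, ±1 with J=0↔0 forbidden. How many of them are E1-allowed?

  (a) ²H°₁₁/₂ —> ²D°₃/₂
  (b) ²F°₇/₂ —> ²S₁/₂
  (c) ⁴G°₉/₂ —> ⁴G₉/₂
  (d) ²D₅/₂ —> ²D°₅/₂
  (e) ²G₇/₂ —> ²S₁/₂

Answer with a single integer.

(a) forbidden (parity, ΔL, ΔJ fail)
(b) forbidden (ΔL, ΔJ fail)
(c) allowed
(d) allowed
(e) forbidden (parity, ΔL, ΔJ fail)
Total allowed: 2 of 5.

2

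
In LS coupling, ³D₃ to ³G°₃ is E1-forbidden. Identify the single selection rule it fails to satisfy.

Parity must change: even → odd — satisfied.
ΔS = 0: S: 1 → 1 — satisfied.
ΔL = 0, ±1 (not L=0↔0): L: 2 → 4, ΔL = +2 — violated.
ΔJ = 0, ±1 (not J=0↔0): J: 3 → 3, ΔJ = +0 — satisfied.

the ΔL = 0, ±1 rule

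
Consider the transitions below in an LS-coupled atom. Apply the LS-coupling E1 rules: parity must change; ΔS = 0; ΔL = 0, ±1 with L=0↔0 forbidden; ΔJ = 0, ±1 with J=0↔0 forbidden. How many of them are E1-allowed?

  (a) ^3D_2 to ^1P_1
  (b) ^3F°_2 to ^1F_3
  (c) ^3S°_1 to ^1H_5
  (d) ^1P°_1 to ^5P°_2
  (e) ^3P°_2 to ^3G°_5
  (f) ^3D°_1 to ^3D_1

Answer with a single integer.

(a) forbidden (parity, ΔS fail)
(b) forbidden (ΔS fails)
(c) forbidden (ΔS, ΔL, ΔJ fail)
(d) forbidden (parity, ΔS fail)
(e) forbidden (parity, ΔL, ΔJ fail)
(f) allowed
Total allowed: 1 of 6.

1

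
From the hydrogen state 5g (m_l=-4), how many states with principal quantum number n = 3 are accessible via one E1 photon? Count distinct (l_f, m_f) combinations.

E1 requires l_f ∈ {3, 5}, but neither lies in [0, 2], so no final state is reachable.
Total: 0.

0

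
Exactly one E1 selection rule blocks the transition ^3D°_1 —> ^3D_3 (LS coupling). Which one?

Reading off the term symbols: S 1→1, L 2→2, J 1→3, parity odd→even.
ΔS = 0: S: 1 → 1 — passes.
ΔL = 0, ±1 (not L=0↔0): L: 2 → 2, ΔL = +0 — passes.
Parity must change: odd → even — passes.
ΔJ = 0, ±1 (not J=0↔0): J: 1 → 3, ΔJ = +2 — fails.

the ΔJ = 0, ±1 rule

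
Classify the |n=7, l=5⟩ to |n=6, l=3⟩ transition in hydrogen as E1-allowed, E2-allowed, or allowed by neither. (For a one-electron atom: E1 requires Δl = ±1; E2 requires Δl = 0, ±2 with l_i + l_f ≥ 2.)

Δl = 3 − 5 = -2; l_i + l_f = 8.
E1 (Δl = ±1): not satisfied.
E2 (Δl = 0,±2, l_i+l_f ≥ 2): satisfied.

E2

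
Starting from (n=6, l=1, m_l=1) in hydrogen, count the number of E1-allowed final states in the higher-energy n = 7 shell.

E1 requires Δl = ±1, so l_f ∈ {0, 2}; with 0 ≤ l_f ≤ n_f−1 = 6, the allowed l_f values are {0, 2}.
For l_f = 0: m_f ∈ {m_i−1, m_i, m_i+1} ∩ [−0, 0] = {0} → 1 state.
For l_f = 2: m_f ∈ {m_i−1, m_i, m_i+1} ∩ [−2, 2] = {0, 1, 2} → 3 states.
Total: 4.

4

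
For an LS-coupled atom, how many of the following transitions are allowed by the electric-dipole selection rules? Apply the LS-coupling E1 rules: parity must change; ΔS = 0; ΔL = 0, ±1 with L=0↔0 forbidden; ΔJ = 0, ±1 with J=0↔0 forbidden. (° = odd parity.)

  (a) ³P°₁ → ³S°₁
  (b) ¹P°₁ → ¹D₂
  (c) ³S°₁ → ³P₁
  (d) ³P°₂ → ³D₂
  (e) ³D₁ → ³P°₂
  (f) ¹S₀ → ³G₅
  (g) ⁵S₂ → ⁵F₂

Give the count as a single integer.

4

(a) forbidden (parity fails)
(b) allowed
(c) allowed
(d) allowed
(e) allowed
(f) forbidden (parity, ΔS, ΔL, ΔJ fail)
(g) forbidden (parity, ΔL fail)
Total allowed: 4 of 7.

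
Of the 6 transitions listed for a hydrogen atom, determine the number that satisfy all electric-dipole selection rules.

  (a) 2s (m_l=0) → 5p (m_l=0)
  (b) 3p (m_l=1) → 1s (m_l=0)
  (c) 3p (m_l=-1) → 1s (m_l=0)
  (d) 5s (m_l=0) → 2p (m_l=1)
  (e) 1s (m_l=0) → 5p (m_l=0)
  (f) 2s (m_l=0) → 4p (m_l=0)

6

(a) allowed
(b) allowed
(c) allowed
(d) allowed
(e) allowed
(f) allowed
Total allowed: 6 of 6.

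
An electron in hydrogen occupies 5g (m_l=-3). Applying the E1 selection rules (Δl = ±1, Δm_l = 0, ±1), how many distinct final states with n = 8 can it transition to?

E1 requires Δl = ±1, so l_f ∈ {3, 5}; with 0 ≤ l_f ≤ n_f−1 = 7, the allowed l_f values are {3, 5}.
For l_f = 3: m_f ∈ {m_i−1, m_i, m_i+1} ∩ [−3, 3] = {-3, -2} → 2 states.
For l_f = 5: m_f ∈ {m_i−1, m_i, m_i+1} ∩ [−5, 5] = {-4, -3, -2} → 3 states.
Total: 5.

5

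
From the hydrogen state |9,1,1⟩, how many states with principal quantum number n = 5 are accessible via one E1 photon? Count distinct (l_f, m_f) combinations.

E1 requires Δl = ±1, so l_f ∈ {0, 2}; with 0 ≤ l_f ≤ n_f−1 = 4, the allowed l_f values are {0, 2}.
For l_f = 0: m_f ∈ {m_i−1, m_i, m_i+1} ∩ [−0, 0] = {0} → 1 state.
For l_f = 2: m_f ∈ {m_i−1, m_i, m_i+1} ∩ [−2, 2] = {0, 1, 2} → 3 states.
Total: 4.

4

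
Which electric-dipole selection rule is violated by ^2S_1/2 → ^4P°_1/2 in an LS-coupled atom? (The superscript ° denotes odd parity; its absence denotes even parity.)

the ΔS = 0 rule

Parity must change: even → odd — ✓.
ΔS = 0: S: 1/2 → 3/2 — ✗.
ΔJ = 0, ±1 (not J=0↔0): J: 1/2 → 1/2, ΔJ = +0 — ✓.
ΔL = 0, ±1 (not L=0↔0): L: 0 → 1, ΔL = +1 — ✓.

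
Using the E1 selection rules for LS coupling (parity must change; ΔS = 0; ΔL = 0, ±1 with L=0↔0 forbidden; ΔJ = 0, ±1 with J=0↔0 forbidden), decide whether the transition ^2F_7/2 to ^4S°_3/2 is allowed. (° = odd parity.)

forbidden

Initial level: S=1/2, L=3, J=7/2, parity even. Final level: S=3/2, L=0, J=3/2, parity odd.
ΔS = 0: S: 1/2 → 3/2 — ✗.
ΔJ = 0, ±1 (not J=0↔0): J: 7/2 → 3/2, ΔJ = -2 — ✗.
Parity must change: even → odd — ✓.
ΔL = 0, ±1 (not L=0↔0): L: 3 → 0, ΔL = -3 — ✗.
Rule(s) violated: ΔS, ΔL, ΔJ.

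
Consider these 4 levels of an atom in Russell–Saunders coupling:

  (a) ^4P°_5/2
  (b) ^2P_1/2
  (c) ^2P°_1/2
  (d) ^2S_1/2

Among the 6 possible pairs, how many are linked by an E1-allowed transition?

2

(a)–(b): forbidden (ΔS, ΔJ).
(a)–(c): forbidden (parity, ΔS, ΔJ).
(a)–(d): forbidden (ΔS, ΔJ).
(b)–(c): allowed.
(b)–(d): forbidden (parity).
(c)–(d): allowed.
Allowed pairs: 2 of 6.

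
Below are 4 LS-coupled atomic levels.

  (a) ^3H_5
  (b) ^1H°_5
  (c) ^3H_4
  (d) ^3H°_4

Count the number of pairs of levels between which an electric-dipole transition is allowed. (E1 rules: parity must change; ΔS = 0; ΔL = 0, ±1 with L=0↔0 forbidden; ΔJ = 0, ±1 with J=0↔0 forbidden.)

2

(a)–(b): forbidden (ΔS).
(a)–(c): forbidden (parity).
(a)–(d): allowed.
(b)–(c): forbidden (ΔS).
(b)–(d): forbidden (parity, ΔS).
(c)–(d): allowed.
Allowed pairs: 2 of 6.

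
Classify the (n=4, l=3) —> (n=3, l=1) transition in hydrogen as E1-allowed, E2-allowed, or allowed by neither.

Δl = 1 − 3 = -2; l_i + l_f = 4.
E1 (Δl = ±1): not satisfied.
E2 (Δl = 0,±2, l_i+l_f ≥ 2): satisfied.

E2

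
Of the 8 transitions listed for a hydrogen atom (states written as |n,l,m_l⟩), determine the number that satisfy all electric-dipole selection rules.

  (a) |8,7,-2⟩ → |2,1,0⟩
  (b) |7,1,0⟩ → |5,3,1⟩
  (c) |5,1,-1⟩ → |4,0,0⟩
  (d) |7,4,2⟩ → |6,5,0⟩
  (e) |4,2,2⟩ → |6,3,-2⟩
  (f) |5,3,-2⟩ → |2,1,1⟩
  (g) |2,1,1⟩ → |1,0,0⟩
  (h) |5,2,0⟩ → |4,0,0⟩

2

(a) forbidden — Δl = -6 (E1 requires Δl = ±1); Δm_l = +2 (E1 requires Δm_l = 0, ±1)
(b) forbidden — Δl = +2 (E1 requires Δl = ±1)
(c) allowed
(d) forbidden — Δm_l = -2 (E1 requires Δm_l = 0, ±1)
(e) forbidden — Δm_l = -4 (E1 requires Δm_l = 0, ±1)
(f) forbidden — Δl = -2 (E1 requires Δl = ±1); Δm_l = +3 (E1 requires Δm_l = 0, ±1)
(g) allowed
(h) forbidden — Δl = -2 (E1 requires Δl = ±1)
Total allowed: 2 of 8.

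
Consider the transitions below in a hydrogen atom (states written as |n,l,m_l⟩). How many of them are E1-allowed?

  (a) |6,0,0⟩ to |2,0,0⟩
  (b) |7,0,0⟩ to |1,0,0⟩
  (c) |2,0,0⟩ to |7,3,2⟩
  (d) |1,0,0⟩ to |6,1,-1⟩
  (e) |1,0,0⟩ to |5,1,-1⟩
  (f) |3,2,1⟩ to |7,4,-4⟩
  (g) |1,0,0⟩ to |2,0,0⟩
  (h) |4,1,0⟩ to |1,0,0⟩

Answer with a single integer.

3

(a) forbidden — Δl = +0 (E1 requires Δl = ±1)
(b) forbidden — Δl = +0 (E1 requires Δl = ±1)
(c) forbidden — Δl = +3 (E1 requires Δl = ±1); Δm_l = +2 (E1 requires Δm_l = 0, ±1)
(d) allowed
(e) allowed
(f) forbidden — Δl = +2 (E1 requires Δl = ±1); Δm_l = -5 (E1 requires Δm_l = 0, ±1)
(g) forbidden — Δl = +0 (E1 requires Δl = ±1)
(h) allowed
Total allowed: 3 of 8.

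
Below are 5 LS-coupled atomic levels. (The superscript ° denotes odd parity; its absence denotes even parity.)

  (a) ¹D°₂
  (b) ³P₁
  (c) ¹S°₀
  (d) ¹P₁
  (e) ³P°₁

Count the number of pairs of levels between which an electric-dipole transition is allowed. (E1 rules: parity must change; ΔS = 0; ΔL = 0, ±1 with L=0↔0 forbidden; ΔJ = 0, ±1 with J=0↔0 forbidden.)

3

(a)–(b): forbidden (ΔS).
(a)–(c): forbidden (parity, ΔL, ΔJ).
(a)–(d): allowed.
(a)–(e): forbidden (parity, ΔS).
(b)–(c): forbidden (ΔS).
(b)–(d): forbidden (parity, ΔS).
(b)–(e): allowed.
(c)–(d): allowed.
(c)–(e): forbidden (parity, ΔS).
(d)–(e): forbidden (ΔS).
Allowed pairs: 3 of 10.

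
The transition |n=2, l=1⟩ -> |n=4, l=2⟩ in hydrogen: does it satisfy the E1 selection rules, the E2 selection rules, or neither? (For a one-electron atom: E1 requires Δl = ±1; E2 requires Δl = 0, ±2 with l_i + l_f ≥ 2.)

Δl = 2 − 1 = +1; l_i + l_f = 3.
E1 (Δl = ±1): satisfied.
E2 (Δl = 0,±2, l_i+l_f ≥ 2): not satisfied.

E1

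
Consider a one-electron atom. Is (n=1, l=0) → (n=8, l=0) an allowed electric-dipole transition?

Initial l = 0, final l = 0, so Δl = +0. E1 requires Δl = ±1: violated.
The transition is electric-dipole forbidden.

forbidden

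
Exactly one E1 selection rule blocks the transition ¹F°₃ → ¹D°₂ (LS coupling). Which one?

Reading off the term symbols: S 0→0, L 3→2, J 3→2, parity odd→odd.
ΔS = 0: S: 0 → 0 — passes.
ΔL = 0, ±1 (not L=0↔0): L: 3 → 2, ΔL = -1 — passes.
Parity must change: odd → odd — fails.
ΔJ = 0, ±1 (not J=0↔0): J: 3 → 2, ΔJ = -1 — passes.

parity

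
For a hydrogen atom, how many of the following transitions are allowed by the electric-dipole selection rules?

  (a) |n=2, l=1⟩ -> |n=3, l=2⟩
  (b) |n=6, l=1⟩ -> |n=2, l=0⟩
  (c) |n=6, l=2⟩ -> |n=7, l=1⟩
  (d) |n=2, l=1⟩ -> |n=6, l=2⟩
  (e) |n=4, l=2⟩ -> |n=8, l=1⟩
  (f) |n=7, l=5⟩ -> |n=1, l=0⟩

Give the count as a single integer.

(a) allowed
(b) allowed
(c) allowed
(d) allowed
(e) allowed
(f) forbidden — Δl = -5 (E1 requires Δl = ±1)
Total allowed: 5 of 6.

5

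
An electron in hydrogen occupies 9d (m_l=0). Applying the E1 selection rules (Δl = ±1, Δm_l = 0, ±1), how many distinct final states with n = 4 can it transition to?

E1 requires Δl = ±1, so l_f ∈ {1, 3}; with 0 ≤ l_f ≤ n_f−1 = 3, the allowed l_f values are {1, 3}.
For l_f = 1: m_f ∈ {m_i−1, m_i, m_i+1} ∩ [−1, 1] = {-1, 0, 1} → 3 states.
For l_f = 3: m_f ∈ {m_i−1, m_i, m_i+1} ∩ [−3, 3] = {-1, 0, 1} → 3 states.
Total: 6.

6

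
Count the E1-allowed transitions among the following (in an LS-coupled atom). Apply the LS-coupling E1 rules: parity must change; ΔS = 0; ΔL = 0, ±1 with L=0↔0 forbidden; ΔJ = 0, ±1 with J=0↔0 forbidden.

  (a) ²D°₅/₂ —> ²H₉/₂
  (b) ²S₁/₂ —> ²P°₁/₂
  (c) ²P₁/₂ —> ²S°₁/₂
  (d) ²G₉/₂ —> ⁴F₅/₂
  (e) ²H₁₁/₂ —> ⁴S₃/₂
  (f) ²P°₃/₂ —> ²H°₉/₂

(a) forbidden (ΔL, ΔJ fail)
(b) allowed
(c) allowed
(d) forbidden (parity, ΔS, ΔJ fail)
(e) forbidden (parity, ΔS, ΔL, ΔJ fail)
(f) forbidden (parity, ΔL, ΔJ fail)
Total allowed: 2 of 6.

2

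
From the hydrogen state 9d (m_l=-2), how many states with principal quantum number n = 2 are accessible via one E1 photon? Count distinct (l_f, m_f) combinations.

1

E1 requires Δl = ±1, so l_f ∈ {1, 3}; with 0 ≤ l_f ≤ n_f−1 = 1, the allowed l_f values are {1}.
For l_f = 1: m_f ∈ {m_i−1, m_i, m_i+1} ∩ [−1, 1] = {-1} → 1 state.
Total: 1.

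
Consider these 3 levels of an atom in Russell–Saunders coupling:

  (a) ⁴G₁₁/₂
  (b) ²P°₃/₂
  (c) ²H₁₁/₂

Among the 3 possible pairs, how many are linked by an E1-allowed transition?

0

(a)–(b): forbidden (ΔS, ΔL, ΔJ).
(a)–(c): forbidden (parity, ΔS).
(b)–(c): forbidden (ΔL, ΔJ).
Allowed pairs: 0 of 3.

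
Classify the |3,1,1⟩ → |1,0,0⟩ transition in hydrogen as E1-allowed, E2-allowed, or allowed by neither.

Δl = 0 − 1 = -1; l_i + l_f = 1.
Δm_l = -1.
E1 (Δl = ±1, |Δm_l| ≤ 1): satisfied.
E2 (Δl = 0,±2, l_i+l_f ≥ 2, |Δm_l| ≤ 2): not satisfied.

E1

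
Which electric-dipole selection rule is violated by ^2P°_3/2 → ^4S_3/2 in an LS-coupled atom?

the ΔS = 0 rule

Reading off the term symbols: S 1/2→3/2, L 1→0, J 3/2→3/2, parity odd→even.
Parity must change: odd → even — ✓.
ΔS = 0: S: 1/2 → 3/2 — ✗.
ΔL = 0, ±1 (not L=0↔0): L: 1 → 0, ΔL = -1 — ✓.
ΔJ = 0, ±1 (not J=0↔0): J: 3/2 → 3/2, ΔJ = +0 — ✓.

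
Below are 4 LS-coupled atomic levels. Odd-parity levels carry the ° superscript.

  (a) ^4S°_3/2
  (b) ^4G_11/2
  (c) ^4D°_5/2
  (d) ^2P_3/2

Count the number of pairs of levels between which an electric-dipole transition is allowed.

(a)–(b): forbidden (ΔL, ΔJ).
(a)–(c): forbidden (parity, ΔL).
(a)–(d): forbidden (ΔS).
(b)–(c): forbidden (ΔL, ΔJ).
(b)–(d): forbidden (parity, ΔS, ΔL, ΔJ).
(c)–(d): forbidden (ΔS).
Allowed pairs: 0 of 6.

0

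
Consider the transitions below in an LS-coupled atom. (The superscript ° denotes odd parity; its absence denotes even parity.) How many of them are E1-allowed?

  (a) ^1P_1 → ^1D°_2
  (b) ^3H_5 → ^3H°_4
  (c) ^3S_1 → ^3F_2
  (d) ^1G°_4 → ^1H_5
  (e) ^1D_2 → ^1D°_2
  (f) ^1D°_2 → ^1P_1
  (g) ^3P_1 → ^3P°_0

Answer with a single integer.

(a) allowed
(b) allowed
(c) forbidden (parity, ΔL fail)
(d) allowed
(e) allowed
(f) allowed
(g) allowed
Total allowed: 6 of 7.

6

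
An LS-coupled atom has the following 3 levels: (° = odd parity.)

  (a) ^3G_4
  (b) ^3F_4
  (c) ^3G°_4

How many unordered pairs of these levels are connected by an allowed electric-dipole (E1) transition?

(a)–(b): forbidden (parity).
(a)–(c): allowed.
(b)–(c): allowed.
Allowed pairs: 2 of 3.

2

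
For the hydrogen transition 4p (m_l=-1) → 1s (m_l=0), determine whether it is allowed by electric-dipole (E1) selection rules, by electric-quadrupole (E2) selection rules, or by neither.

E1

Δl = 0 − 1 = -1; l_i + l_f = 1.
Δm_l = +1.
E1 (Δl = ±1, |Δm_l| ≤ 1): satisfied.
E2 (Δl = 0,±2, l_i+l_f ≥ 2, |Δm_l| ≤ 2): not satisfied.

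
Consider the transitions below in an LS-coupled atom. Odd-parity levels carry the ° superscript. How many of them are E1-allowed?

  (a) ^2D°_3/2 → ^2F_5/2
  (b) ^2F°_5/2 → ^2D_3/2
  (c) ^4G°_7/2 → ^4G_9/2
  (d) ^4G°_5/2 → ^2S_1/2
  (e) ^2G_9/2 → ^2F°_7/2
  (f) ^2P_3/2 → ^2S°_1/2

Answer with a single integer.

(a) allowed
(b) allowed
(c) allowed
(d) forbidden (ΔS, ΔL, ΔJ fail)
(e) allowed
(f) allowed
Total allowed: 5 of 6.

5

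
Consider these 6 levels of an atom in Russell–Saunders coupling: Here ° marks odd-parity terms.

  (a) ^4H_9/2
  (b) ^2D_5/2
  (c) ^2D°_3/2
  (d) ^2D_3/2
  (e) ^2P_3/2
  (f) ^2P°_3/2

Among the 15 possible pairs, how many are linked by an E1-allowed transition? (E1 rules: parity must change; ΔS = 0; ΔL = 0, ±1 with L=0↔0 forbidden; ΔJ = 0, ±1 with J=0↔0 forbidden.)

(a)–(b): forbidden (parity, ΔS, ΔL, ΔJ).
(a)–(c): forbidden (ΔS, ΔL, ΔJ).
(a)–(d): forbidden (parity, ΔS, ΔL, ΔJ).
(a)–(e): forbidden (parity, ΔS, ΔL, ΔJ).
(a)–(f): forbidden (ΔS, ΔL, ΔJ).
(b)–(c): allowed.
(b)–(d): forbidden (parity).
(b)–(e): forbidden (parity).
(b)–(f): allowed.
(c)–(d): allowed.
(c)–(e): allowed.
(c)–(f): forbidden (parity).
(d)–(e): forbidden (parity).
(d)–(f): allowed.
(e)–(f): allowed.
Allowed pairs: 6 of 15.

6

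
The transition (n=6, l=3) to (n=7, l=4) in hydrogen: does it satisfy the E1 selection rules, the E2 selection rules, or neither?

E1

Δl = 4 − 3 = +1; l_i + l_f = 7.
E1 (Δl = ±1): satisfied.
E2 (Δl = 0,±2, l_i+l_f ≥ 2): not satisfied.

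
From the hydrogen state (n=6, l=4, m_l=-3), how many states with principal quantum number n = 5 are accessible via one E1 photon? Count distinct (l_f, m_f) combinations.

E1 requires Δl = ±1, so l_f ∈ {3, 5}; with 0 ≤ l_f ≤ n_f−1 = 4, the allowed l_f values are {3}.
For l_f = 3: m_f ∈ {m_i−1, m_i, m_i+1} ∩ [−3, 3] = {-3, -2} → 2 states.
Total: 2.

2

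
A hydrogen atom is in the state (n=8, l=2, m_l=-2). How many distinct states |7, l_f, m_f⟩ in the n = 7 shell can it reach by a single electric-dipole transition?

E1 requires Δl = ±1, so l_f ∈ {1, 3}; with 0 ≤ l_f ≤ n_f−1 = 6, the allowed l_f values are {1, 3}.
For l_f = 1: m_f ∈ {m_i−1, m_i, m_i+1} ∩ [−1, 1] = {-1} → 1 state.
For l_f = 3: m_f ∈ {m_i−1, m_i, m_i+1} ∩ [−3, 3] = {-3, -2, -1} → 3 states.
Total: 4.

4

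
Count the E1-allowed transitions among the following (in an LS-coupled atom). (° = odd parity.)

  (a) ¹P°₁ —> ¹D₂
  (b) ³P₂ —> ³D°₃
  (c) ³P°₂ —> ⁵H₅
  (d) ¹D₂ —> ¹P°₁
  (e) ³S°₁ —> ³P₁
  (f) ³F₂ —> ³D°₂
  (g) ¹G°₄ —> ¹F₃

6

(a) allowed
(b) allowed
(c) forbidden (ΔS, ΔL, ΔJ fail)
(d) allowed
(e) allowed
(f) allowed
(g) allowed
Total allowed: 6 of 7.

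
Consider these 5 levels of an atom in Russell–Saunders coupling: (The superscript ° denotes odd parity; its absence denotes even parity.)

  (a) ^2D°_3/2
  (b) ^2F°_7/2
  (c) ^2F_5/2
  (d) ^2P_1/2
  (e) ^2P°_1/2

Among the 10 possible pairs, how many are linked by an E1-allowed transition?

4

(a)–(b): forbidden (parity, ΔJ).
(a)–(c): allowed.
(a)–(d): allowed.
(a)–(e): forbidden (parity).
(b)–(c): allowed.
(b)–(d): forbidden (ΔL, ΔJ).
(b)–(e): forbidden (parity, ΔL, ΔJ).
(c)–(d): forbidden (parity, ΔL, ΔJ).
(c)–(e): forbidden (ΔL, ΔJ).
(d)–(e): allowed.
Allowed pairs: 4 of 10.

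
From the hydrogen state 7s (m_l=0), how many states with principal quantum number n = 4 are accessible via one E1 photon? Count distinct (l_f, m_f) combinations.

3

E1 requires Δl = ±1, so l_f ∈ {-1, 1}; with 0 ≤ l_f ≤ n_f−1 = 3, the allowed l_f values are {1}.
For l_f = 1: m_f ∈ {m_i−1, m_i, m_i+1} ∩ [−1, 1] = {-1, 0, 1} → 3 states.
Total: 3.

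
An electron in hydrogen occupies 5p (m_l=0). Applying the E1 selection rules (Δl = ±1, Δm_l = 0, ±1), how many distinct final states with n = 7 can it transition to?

4

E1 requires Δl = ±1, so l_f ∈ {0, 2}; with 0 ≤ l_f ≤ n_f−1 = 6, the allowed l_f values are {0, 2}.
For l_f = 0: m_f ∈ {m_i−1, m_i, m_i+1} ∩ [−0, 0] = {0} → 1 state.
For l_f = 2: m_f ∈ {m_i−1, m_i, m_i+1} ∩ [−2, 2] = {-1, 0, 1} → 3 states.
Total: 4.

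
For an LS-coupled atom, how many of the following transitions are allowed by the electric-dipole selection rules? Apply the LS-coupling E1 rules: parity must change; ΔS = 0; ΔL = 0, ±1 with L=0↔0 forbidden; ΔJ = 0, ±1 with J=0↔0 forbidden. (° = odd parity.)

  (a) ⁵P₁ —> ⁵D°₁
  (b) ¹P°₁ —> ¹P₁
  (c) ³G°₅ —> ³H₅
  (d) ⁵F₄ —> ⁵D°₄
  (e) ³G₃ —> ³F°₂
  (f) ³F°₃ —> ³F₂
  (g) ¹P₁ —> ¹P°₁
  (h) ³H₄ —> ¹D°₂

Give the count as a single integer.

7

(a) allowed
(b) allowed
(c) allowed
(d) allowed
(e) allowed
(f) allowed
(g) allowed
(h) forbidden (ΔS, ΔL, ΔJ fail)
Total allowed: 7 of 8.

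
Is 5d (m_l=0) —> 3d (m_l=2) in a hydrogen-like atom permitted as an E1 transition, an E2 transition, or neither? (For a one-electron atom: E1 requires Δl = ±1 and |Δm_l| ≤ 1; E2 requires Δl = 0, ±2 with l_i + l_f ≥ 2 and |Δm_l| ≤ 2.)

E2

Δl = 2 − 2 = +0; l_i + l_f = 4.
Δm_l = +2.
E1 (Δl = ±1, |Δm_l| ≤ 1): not satisfied.
E2 (Δl = 0,±2, l_i+l_f ≥ 2, |Δm_l| ≤ 2): satisfied.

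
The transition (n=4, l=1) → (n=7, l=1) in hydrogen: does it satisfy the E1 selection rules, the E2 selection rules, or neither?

E2

Δl = 1 − 1 = +0; l_i + l_f = 2.
E1 (Δl = ±1): not satisfied.
E2 (Δl = 0,±2, l_i+l_f ≥ 2): satisfied.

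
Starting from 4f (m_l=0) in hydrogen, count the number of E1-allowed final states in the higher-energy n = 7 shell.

6

E1 requires Δl = ±1, so l_f ∈ {2, 4}; with 0 ≤ l_f ≤ n_f−1 = 6, the allowed l_f values are {2, 4}.
For l_f = 2: m_f ∈ {m_i−1, m_i, m_i+1} ∩ [−2, 2] = {-1, 0, 1} → 3 states.
For l_f = 4: m_f ∈ {m_i−1, m_i, m_i+1} ∩ [−4, 4] = {-1, 0, 1} → 3 states.
Total: 6.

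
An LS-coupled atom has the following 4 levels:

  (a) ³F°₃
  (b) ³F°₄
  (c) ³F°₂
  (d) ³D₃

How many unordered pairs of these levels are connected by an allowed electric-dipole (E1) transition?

(a)–(b): forbidden (parity).
(a)–(c): forbidden (parity).
(a)–(d): allowed.
(b)–(c): forbidden (parity, ΔJ).
(b)–(d): allowed.
(c)–(d): allowed.
Allowed pairs: 3 of 6.

3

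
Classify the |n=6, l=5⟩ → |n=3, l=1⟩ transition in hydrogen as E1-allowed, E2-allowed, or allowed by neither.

Δl = 1 − 5 = -4; l_i + l_f = 6.
E1 (Δl = ±1): not satisfied.
E2 (Δl = 0,±2, l_i+l_f ≥ 2): not satisfied.

neither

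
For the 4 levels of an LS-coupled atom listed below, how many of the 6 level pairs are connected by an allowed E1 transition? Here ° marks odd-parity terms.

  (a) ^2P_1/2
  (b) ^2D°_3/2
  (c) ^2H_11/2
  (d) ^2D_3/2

(a)–(b): allowed.
(a)–(c): forbidden (parity, ΔL, ΔJ).
(a)–(d): forbidden (parity).
(b)–(c): forbidden (ΔL, ΔJ).
(b)–(d): allowed.
(c)–(d): forbidden (parity, ΔL, ΔJ).
Allowed pairs: 2 of 6.

2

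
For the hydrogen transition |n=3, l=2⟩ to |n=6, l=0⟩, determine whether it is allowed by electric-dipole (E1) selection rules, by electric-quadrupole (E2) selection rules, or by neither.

E2

Δl = 0 − 2 = -2; l_i + l_f = 2.
E1 (Δl = ±1): not satisfied.
E2 (Δl = 0,±2, l_i+l_f ≥ 2): satisfied.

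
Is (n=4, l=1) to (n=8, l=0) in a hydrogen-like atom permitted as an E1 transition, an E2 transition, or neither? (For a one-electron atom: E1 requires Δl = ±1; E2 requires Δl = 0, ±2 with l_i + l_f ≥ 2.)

Δl = 0 − 1 = -1; l_i + l_f = 1.
E1 (Δl = ±1): satisfied.
E2 (Δl = 0,±2, l_i+l_f ≥ 2): not satisfied.

E1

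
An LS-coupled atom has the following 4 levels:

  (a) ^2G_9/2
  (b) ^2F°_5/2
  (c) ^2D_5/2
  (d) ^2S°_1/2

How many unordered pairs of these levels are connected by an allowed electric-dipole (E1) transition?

1

(a)–(b): forbidden (ΔJ).
(a)–(c): forbidden (parity, ΔL, ΔJ).
(a)–(d): forbidden (ΔL, ΔJ).
(b)–(c): allowed.
(b)–(d): forbidden (parity, ΔL, ΔJ).
(c)–(d): forbidden (ΔL, ΔJ).
Allowed pairs: 1 of 6.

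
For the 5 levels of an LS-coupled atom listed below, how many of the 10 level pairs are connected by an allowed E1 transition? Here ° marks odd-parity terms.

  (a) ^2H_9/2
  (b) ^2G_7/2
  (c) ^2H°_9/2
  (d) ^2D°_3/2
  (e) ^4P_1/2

(a)–(b): forbidden (parity).
(a)–(c): allowed.
(a)–(d): forbidden (ΔL, ΔJ).
(a)–(e): forbidden (parity, ΔS, ΔL, ΔJ).
(b)–(c): allowed.
(b)–(d): forbidden (ΔL, ΔJ).
(b)–(e): forbidden (parity, ΔS, ΔL, ΔJ).
(c)–(d): forbidden (parity, ΔL, ΔJ).
(c)–(e): forbidden (ΔS, ΔL, ΔJ).
(d)–(e): forbidden (ΔS).
Allowed pairs: 2 of 10.

2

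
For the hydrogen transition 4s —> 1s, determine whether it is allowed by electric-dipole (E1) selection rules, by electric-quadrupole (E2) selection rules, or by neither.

neither

Δl = 0 − 0 = +0; l_i + l_f = 0.
E1 (Δl = ±1): not satisfied.
E2 (Δl = 0,±2, l_i+l_f ≥ 2): not satisfied.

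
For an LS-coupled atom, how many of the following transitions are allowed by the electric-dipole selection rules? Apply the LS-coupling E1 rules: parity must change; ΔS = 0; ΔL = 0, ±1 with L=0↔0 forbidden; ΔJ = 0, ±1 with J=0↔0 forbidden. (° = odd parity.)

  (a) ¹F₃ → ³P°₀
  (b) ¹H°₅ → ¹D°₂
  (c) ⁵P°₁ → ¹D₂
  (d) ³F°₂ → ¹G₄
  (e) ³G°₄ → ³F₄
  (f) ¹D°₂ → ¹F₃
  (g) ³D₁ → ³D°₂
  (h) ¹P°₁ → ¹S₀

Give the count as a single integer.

4

(a) forbidden (ΔS, ΔL, ΔJ fail)
(b) forbidden (parity, ΔL, ΔJ fail)
(c) forbidden (ΔS fails)
(d) forbidden (ΔS, ΔJ fail)
(e) allowed
(f) allowed
(g) allowed
(h) allowed
Total allowed: 4 of 8.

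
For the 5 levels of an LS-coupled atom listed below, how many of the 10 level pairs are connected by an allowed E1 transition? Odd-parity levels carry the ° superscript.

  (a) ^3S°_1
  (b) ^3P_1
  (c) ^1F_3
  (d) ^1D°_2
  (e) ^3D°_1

(a)–(b): allowed.
(a)–(c): forbidden (ΔS, ΔL, ΔJ).
(a)–(d): forbidden (parity, ΔS, ΔL).
(a)–(e): forbidden (parity, ΔL).
(b)–(c): forbidden (parity, ΔS, ΔL, ΔJ).
(b)–(d): forbidden (ΔS).
(b)–(e): allowed.
(c)–(d): allowed.
(c)–(e): forbidden (ΔS, ΔJ).
(d)–(e): forbidden (parity, ΔS).
Allowed pairs: 3 of 10.

3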